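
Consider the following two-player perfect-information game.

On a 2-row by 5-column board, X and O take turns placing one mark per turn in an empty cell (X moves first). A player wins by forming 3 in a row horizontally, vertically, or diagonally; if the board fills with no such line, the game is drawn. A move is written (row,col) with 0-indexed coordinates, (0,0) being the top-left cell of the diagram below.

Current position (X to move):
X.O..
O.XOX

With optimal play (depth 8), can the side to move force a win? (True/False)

X winning at [X.O../O.XOX]: False

p1 X@[X.O../O.XOX]: (0,1)[XXO../O.XOX]+0* (0,3)[X.OX./O.XOX]+0 (0,4)[X.O.X/O.XOX]+0 (1,1)[X.O../OXXOX]-1
p2 O@[XXO../O.XOX]: (0,3)[XXOO./O.XOX]+0* (0,4)[XXO.O/O.XOX]+0 (1,1)[XXO../OOXOX]+0
p3 X@[XXOO./O.XOX]: (0,4)[XXOOX/O.XOX]+0* (1,1)[XXOO./OXXOX]-1
p4 O@[XXOOX/O.XOX]: (1,1)[XXOOX/OOXOX]+0*
p5 X@[XXOOX/OOXOX] terminal +0; root [X.O../O.XOX] d8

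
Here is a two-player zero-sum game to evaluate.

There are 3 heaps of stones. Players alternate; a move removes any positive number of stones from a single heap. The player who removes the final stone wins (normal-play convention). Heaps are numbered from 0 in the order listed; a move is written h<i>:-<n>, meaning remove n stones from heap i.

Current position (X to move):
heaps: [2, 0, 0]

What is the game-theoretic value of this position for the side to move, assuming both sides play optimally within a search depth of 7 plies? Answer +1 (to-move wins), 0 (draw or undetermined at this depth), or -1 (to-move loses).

value((2,0,0), X) = +1

p1 X@[(2,0,0)]: h0:-1[(1,0,0)]-1 h0:-2[(0,0,0)]+1*
p2 O@[(0,0,0)] terminal -1; root [(2,0,0)] d7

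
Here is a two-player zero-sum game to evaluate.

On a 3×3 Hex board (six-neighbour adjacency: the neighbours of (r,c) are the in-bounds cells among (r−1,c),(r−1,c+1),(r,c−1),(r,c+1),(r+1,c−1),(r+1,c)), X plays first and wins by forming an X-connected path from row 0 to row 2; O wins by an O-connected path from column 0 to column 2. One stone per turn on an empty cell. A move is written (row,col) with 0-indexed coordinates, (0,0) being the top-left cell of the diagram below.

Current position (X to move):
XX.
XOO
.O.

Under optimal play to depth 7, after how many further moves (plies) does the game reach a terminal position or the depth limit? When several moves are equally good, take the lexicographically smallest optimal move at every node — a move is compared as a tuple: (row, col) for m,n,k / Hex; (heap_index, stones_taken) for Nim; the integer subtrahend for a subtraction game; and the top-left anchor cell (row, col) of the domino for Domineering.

[XX./XOO/.O.] X move#1: (0,2):-1/XXX/XOO/.O., (2,0):+1/XX./XOO/XO.*, (2,2):-1/XX./XOO/.OX
[XX./XOO/XO.] end (terminal -1, O#2); searched XX./XOO/.O. to 7

PV length from [XX./XOO/.O.]: 1 ply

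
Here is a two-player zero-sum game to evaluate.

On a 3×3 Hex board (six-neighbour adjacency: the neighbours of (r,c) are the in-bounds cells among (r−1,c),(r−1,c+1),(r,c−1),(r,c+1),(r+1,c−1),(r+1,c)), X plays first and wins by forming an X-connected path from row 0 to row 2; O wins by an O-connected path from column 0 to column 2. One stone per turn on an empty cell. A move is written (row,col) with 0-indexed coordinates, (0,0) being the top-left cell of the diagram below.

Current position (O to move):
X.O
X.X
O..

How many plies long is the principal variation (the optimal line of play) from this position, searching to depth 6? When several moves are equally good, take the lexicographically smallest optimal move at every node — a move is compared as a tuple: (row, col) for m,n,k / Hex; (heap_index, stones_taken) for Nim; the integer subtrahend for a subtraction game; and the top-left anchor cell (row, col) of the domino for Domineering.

ply 1, O at X.O/X.X/O.. | (0,1)=-1→XOO/X.X/O..; (1,1)=+1→X.O/XOX/O..*; (2,1)=+1→X.O/X.X/OO.; (2,2)=+1→X.O/X.X/O.O
ply 2: X.O/XOX/O.. is terminal -1 (X); from X.O/X.X/O.. depth 6

PV length from [X.O/X.X/O..]: 1 ply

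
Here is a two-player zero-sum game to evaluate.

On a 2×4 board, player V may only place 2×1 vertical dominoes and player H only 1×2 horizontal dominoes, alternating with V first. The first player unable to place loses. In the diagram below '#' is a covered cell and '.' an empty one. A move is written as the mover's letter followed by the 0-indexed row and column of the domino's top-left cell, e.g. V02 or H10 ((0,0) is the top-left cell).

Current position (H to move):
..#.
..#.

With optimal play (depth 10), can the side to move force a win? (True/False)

H winning at [..#./..#.]: True

[..#./..#.] H move#1: H00:+1/###./..#.*, H10:+1/..#./###.
[###./..#.] V move#2: V03:-1/####/..##*
[####/..##] H move#3: H10:+1/####/####*
[####/####] end (terminal -1, V#4); searched ..#./..#. to 10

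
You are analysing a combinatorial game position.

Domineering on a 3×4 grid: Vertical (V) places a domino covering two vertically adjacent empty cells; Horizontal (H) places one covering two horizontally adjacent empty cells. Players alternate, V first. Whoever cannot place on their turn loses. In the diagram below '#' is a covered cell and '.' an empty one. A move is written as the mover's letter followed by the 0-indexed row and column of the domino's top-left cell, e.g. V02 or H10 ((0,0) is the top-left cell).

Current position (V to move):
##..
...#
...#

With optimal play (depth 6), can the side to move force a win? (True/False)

ply 1, V at ##../...#/...# | V02=-1→###./..##/...#; V10=-1→##../#..#/#..#; V11=+1→##../.#.#/.#.#*; V12=-1→##../..##/..##
ply 2, H at ##../.#.#/.#.# | H02=-1→####/.#.#/.#.#*
ply 3, V at ####/.#.#/.#.# | V10=+1→####/##.#/##.#*; V12=+1→####/.###/.###
ply 4: ####/##.#/##.# is terminal -1 (H); from ##../...#/...# depth 6

V winning at [##../...#/...#]: True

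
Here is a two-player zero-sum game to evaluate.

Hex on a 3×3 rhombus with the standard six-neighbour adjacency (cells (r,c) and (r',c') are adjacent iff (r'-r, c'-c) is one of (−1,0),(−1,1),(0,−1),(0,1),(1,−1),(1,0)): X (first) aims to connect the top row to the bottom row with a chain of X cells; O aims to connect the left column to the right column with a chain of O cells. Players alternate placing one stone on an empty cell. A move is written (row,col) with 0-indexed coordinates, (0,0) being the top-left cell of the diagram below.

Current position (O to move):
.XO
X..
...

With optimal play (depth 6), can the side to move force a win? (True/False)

O winning at [.XO/X../...]: True

ply 1, O at .XO/X../... | (0,0)=-1→OXO/X../...; (1,1)=-1→.XO/XO./...; (1,2)=-1→.XO/X.O/...; (2,0)=+1→.XO/X../O..*; (2,1)=-1→.XO/X../.O.; (2,2)=-1→.XO/X../..O
ply 2, X at .XO/X../O.. | (0,0)=-1→XXO/X../O..*; (1,1)=-1→.XO/XX./O..; (1,2)=-1→.XO/X.X/O..; (2,1)=-1→.XO/X../OX.; (2,2)=-1→.XO/X../O.X
ply 3, O at XXO/X../O.. | (1,1)=+1→XXO/XO./O..*; (1,2)=+1→XXO/X.O/O..; (2,1)=+1→XXO/X../OO.; (2,2)=+1→XXO/X../O.O
ply 4: XXO/XO./O.. is terminal -1 (X); from .XO/X../... depth 6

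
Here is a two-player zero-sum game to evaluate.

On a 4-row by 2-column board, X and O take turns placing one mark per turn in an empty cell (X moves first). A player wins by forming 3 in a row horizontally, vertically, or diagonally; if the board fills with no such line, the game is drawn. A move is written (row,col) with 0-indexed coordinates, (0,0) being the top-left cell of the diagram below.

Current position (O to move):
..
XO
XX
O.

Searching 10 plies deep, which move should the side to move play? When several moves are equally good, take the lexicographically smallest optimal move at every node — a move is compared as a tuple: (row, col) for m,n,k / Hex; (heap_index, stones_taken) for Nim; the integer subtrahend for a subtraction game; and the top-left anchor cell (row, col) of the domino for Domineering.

O's best at [../XO/XX/O.]: (0,0)

ply 1, O at ../XO/XX/O. | (0,0)=+0→O./XO/XX/O.*; (0,1)=-1→.O/XO/XX/O.; (3,1)=-1→../XO/XX/OO
ply 2, X at O./XO/XX/O. | (0,1)=+0→OX/XO/XX/O.*; (3,1)=+0→O./XO/XX/OX
ply 3, O at OX/XO/XX/O. | (3,1)=+0→OX/XO/XX/OO*
ply 4: OX/XO/XX/OO is terminal +0 (X); from ../XO/XX/O. depth 10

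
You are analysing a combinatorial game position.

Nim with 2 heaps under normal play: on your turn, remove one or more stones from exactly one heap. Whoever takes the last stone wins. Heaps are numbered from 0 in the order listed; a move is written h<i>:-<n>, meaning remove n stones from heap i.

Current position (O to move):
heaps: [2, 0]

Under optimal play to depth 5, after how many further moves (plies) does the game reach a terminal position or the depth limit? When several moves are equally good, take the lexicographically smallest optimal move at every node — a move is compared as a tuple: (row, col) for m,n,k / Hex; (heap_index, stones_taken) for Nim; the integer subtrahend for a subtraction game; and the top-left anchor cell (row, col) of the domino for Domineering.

ply 1, O at (2,0) | h0:-1=-1→(1,0); h0:-2=+1→(0,0)*
ply 2: (0,0) is terminal -1 (X); from (2,0) depth 5

PV length from [(2,0)]: 1 ply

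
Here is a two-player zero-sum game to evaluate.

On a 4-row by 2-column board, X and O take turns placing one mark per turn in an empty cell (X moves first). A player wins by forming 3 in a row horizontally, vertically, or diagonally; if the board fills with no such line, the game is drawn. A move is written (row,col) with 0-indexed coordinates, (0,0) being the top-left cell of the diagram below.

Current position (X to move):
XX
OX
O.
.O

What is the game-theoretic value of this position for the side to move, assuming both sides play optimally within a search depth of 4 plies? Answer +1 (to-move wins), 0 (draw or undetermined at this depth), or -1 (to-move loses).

ply 1, X at XX/OX/O./.O | (2,1)=+1→XX/OX/OX/.O*; (3,0)=+0→XX/OX/O./XO
ply 2: XX/OX/OX/.O is terminal -1 (O); from XX/OX/O./.O depth 4

value(XX/OX/O./.O, X) = +1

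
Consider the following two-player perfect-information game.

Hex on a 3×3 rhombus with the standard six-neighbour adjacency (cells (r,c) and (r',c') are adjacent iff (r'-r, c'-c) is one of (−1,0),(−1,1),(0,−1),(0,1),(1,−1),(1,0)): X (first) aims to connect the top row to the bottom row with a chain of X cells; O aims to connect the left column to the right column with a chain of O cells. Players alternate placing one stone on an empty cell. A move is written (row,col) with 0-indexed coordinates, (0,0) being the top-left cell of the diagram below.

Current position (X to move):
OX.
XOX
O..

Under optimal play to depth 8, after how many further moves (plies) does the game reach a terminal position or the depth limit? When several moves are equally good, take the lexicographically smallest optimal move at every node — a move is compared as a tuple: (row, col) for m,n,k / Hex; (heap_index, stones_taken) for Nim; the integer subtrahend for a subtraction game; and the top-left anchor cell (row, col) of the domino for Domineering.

PV length from [OX./XOX/O..]: 3 plies

p1 X@[OX./XOX/O..]: (0,2)[OXX/XOX/O..]+1* (2,1)[OX./XOX/OX.]-1 (2,2)[OX./XOX/O.X]-1
p2 O@[OXX/XOX/O..]: (2,1)[OXX/XOX/OO.]-1* (2,2)[OXX/XOX/O.O]-1
p3 X@[OXX/XOX/OO.]: (2,2)[OXX/XOX/OOX]+1*
p4 O@[OXX/XOX/OOX] terminal -1; root [OX./XOX/O..] d8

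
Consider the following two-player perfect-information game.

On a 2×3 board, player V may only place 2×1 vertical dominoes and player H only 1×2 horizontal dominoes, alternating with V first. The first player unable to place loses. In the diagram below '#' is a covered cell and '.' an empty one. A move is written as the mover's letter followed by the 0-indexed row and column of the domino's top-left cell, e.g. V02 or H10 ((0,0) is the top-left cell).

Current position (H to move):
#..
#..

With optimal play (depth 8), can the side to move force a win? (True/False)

ply 1, H at #../#.. | H01=+1→###/#..*; H11=+1→#../###
ply 2: ###/#.. is terminal -1 (V); from #../#.. depth 8

H winning at [#../#..]: True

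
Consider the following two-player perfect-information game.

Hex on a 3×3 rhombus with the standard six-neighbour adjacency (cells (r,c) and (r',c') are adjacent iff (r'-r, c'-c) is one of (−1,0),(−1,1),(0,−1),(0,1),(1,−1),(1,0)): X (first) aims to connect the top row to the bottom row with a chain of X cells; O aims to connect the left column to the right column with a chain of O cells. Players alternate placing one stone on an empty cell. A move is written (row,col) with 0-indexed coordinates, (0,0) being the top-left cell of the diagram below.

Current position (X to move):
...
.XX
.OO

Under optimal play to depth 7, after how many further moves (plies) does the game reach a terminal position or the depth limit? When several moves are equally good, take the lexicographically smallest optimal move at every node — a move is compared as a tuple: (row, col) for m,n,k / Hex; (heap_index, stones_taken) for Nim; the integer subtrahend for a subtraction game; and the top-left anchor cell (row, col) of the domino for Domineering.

PV length from [.../.XX/.OO]: 3 plies

p1 X@[.../.XX/.OO]: (0,0)[X../.XX/.OO]-1 (0,1)[.X./.XX/.OO]-1 (0,2)[..X/.XX/.OO]-1 (1,0)[.../XXX/.OO]-1 (2,0)[.../.XX/XOO]+1*
p2 O@[.../.XX/XOO]: (0,0)[O../.XX/XOO]-1* (0,1)[.O./.XX/XOO]-1 (0,2)[..O/.XX/XOO]-1 (1,0)[.../OXX/XOO]-1
p3 X@[O../.XX/XOO]: (0,1)[OX./.XX/XOO]+1* (0,2)[O.X/.XX/XOO]+1 (1,0)[O../XXX/XOO]+1
p4 O@[OX./.XX/XOO] terminal -1; root [.../.XX/.OO] d7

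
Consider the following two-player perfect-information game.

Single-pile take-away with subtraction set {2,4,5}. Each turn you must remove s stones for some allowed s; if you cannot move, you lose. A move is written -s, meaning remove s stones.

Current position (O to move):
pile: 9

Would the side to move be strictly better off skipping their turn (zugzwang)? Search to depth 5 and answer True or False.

zugzwang(9, O) = False

[9] O move#1: -2:+1/7*, -4:-1/5, -5:-1/4
[7] X move#2: -2:-1/5*, -4:-1/3, -5:-1/2
[5] O move#3: -2:-1/3, -4:+1/1*, -5:+1/0
[1] end (terminal -1, X#4); searched 9 to 5
suppose O passes — search the same position with X to move:
pass> [9] X move#1: -2:+1/7*, -4:-1/5, -5:-1/4
pass> [7] O move#2: -2:-1/5*, -4:-1/3, -5:-1/2
pass> [5] X move#3: -2:-1/3, -4:+1/1*, -5:+1/0
pass> [1] end (terminal -1, O#4); searched 9 to 5
for O: play +1, pass -1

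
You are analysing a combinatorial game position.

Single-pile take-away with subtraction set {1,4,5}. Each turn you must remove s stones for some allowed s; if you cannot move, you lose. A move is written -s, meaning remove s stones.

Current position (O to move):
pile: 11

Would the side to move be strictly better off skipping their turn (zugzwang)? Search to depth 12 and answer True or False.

zugzwang(11, O) = False

p1 O@[11]: -1[10]+1* -4[7]-1 -5[6]-1
p2 X@[10]: -1[9]-1* -4[6]-1 -5[5]-1
p3 O@[9]: -1[8]+1* -4[5]-1 -5[4]-1
p4 X@[8]: -1[7]-1* -4[4]-1 -5[3]-1
p5 O@[7]: -1[6]-1 -4[3]-1 -5[2]+1*
p6 X@[2]: -1[1]-1*
p7 O@[1]: -1[0]+1*
p8 X@[0] terminal -1; root [11] d12
if O skipped the turn, X would face:
~ p1 X@[11]: -1[10]+1* -4[7]-1 -5[6]-1
~ p2 O@[10]: -1[9]-1* -4[6]-1 -5[5]-1
~ p3 X@[9]: -1[8]+1* -4[5]-1 -5[4]-1
~ p4 O@[8]: -1[7]-1* -4[4]-1 -5[3]-1
~ p5 X@[7]: -1[6]-1 -4[3]-1 -5[2]+1*
~ p6 O@[2]: -1[1]-1*
~ p7 X@[1]: -1[0]+1*
~ p8 O@[0] terminal -1; root [11] d12
compare (O): move=+1 vs pass=-1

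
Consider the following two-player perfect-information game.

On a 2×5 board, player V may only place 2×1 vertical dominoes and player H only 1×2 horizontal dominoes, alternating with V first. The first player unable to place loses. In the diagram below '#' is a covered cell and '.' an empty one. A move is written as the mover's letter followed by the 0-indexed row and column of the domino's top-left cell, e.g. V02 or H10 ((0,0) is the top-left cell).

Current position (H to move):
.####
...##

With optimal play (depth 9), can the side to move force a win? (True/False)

[.####/...##] H move#1: H10:+1/.####/##.##*, H11:-1/.####/.####
[.####/##.##] end (terminal -1, V#2); searched .####/...## to 9

H winning at [.####/...##]: True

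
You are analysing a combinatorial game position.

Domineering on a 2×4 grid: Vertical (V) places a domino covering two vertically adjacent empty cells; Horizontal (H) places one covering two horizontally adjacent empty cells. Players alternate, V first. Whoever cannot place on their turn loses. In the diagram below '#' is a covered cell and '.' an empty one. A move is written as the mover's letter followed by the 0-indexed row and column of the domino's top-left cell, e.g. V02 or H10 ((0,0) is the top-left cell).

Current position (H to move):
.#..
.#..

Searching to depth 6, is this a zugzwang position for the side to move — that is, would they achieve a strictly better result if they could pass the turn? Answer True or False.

zugzwang(.#../.#.., H) = False

p1 H@[.#../.#..]: H02[.###/.#..]+1* H12[.#../.###]+1
p2 V@[.###/.#..]: V00[####/##..]-1*
p3 H@[####/##..]: H12[####/####]+1*
p4 V@[####/####] terminal -1; root [.#../.#..] d6
if H skipped the turn, V would face:
~ p1 V@[.#../.#..]: V00[##../##..]-1 V02[.##./.##.]+1* V03[.#.#/.#.#]+1
~ p2 H@[.##./.##.] terminal -1; root [.#../.#..] d6
compare (H): move=+1 vs pass=-1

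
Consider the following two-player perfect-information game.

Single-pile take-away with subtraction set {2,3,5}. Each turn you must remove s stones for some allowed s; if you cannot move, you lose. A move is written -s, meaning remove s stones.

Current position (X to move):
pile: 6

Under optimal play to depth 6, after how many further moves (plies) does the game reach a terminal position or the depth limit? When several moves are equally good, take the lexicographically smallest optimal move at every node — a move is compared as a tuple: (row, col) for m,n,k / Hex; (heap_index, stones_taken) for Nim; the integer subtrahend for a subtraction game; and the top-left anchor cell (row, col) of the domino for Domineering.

PV length from [6]: 1 ply

[6] X move#1: -2:-1/4, -3:-1/3, -5:+1/1*
[1] end (terminal -1, O#2); searched 6 to 6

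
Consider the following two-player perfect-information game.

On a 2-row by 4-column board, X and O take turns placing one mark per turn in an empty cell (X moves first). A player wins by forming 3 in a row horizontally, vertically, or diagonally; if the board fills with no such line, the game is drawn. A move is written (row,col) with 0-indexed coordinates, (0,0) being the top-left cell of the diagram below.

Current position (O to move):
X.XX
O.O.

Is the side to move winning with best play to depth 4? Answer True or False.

ply 1, O at X.XX/O.O. | (0,1)=+0→XOXX/O.O.; (1,1)=+1→X.XX/OOO.*; (1,3)=-1→X.XX/O.OO
ply 2: X.XX/OOO. is terminal -1 (X); from X.XX/O.O. depth 4

O winning at [X.XX/O.O.]: True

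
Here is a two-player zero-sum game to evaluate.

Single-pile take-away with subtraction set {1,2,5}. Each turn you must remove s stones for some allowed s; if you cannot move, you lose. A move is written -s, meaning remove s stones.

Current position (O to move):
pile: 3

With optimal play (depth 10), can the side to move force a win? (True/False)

O winning at [3]: False

ply 1, O at 3 | -1=-1→2*; -2=-1→1
ply 2, X at 2 | -1=-1→1; -2=+1→0*
ply 3: 0 is terminal -1 (O); from 3 depth 10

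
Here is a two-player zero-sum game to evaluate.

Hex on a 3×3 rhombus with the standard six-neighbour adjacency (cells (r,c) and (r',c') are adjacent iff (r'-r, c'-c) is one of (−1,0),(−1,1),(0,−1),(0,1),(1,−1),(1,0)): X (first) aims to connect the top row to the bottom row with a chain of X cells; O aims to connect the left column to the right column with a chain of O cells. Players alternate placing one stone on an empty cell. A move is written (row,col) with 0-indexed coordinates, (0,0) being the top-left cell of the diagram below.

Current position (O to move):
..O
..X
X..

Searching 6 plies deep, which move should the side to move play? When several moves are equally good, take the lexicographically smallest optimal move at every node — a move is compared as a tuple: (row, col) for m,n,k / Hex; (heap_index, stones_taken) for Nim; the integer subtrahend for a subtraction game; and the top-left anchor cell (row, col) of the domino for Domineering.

[..O/..X/X..] O move#1: (0,0):-1/O.O/..X/X.., (0,1):+1/.OO/..X/X..*, (1,0):+1/..O/O.X/X.., (1,1):-1/..O/.OX/X.., (2,1):-1/..O/..X/XO., (2,2):-1/..O/..X/X.O
[.OO/..X/X..] X move#2: (0,0):-1/XOO/..X/X..*, (1,0):-1/.OO/X.X/X.., (1,1):-1/.OO/.XX/X.., (2,1):-1/.OO/..X/XX., (2,2):-1/.OO/..X/X.X
[XOO/..X/X..] O move#3: (1,0):+1/XOO/O.X/X..*, (1,1):-1/XOO/.OX/X.., (2,1):-1/XOO/..X/XO., (2,2):-1/XOO/..X/X.O
[XOO/O.X/X..] end (terminal -1, X#4); searched ..O/..X/X.. to 6

O's best at [..O/..X/X..]: (0,1)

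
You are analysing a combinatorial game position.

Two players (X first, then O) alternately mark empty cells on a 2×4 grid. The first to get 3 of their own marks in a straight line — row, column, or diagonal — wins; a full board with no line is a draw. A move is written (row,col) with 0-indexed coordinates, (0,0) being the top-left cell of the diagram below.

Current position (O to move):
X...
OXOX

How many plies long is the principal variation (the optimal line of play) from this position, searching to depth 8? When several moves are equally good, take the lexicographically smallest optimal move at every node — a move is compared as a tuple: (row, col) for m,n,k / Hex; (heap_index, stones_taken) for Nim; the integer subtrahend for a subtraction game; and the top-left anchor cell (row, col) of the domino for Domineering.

p1 O@[X.../OXOX]: (0,1)[XO../OXOX]+0* (0,2)[X.O./OXOX]+0 (0,3)[X..O/OXOX]+0
p2 X@[XO../OXOX]: (0,2)[XOX./OXOX]+0* (0,3)[XO.X/OXOX]+0
p3 O@[XOX./OXOX]: (0,3)[XOXO/OXOX]+0*
p4 X@[XOXO/OXOX] terminal +0; root [X.../OXOX] d8

PV length from [X.../OXOX]: 3 plies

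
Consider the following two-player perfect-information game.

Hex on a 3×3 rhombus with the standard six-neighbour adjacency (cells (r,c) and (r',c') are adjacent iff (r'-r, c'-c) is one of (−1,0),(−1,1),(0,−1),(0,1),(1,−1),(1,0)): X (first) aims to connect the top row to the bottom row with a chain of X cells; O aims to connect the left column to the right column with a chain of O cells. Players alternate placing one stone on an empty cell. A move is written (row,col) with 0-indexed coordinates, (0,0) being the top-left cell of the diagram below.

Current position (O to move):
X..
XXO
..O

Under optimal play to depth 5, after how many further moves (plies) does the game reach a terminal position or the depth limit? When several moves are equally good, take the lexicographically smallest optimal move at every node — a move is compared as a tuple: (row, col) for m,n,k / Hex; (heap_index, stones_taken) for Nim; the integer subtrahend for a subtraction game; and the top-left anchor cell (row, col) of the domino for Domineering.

PV length from [X../XXO/..O]: 4 plies

p1 O@[X../XXO/..O]: (0,1)[XO./XXO/..O]-1* (0,2)[X.O/XXO/..O]-1 (2,0)[X../XXO/O.O]-1 (2,1)[X../XXO/.OO]-1
p2 X@[XO./XXO/..O]: (0,2)[XOX/XXO/..O]+1* (2,0)[XO./XXO/X.O]+1 (2,1)[XO./XXO/.XO]+1
p3 O@[XOX/XXO/..O]: (2,0)[XOX/XXO/O.O]-1* (2,1)[XOX/XXO/.OO]-1
p4 X@[XOX/XXO/O.O]: (2,1)[XOX/XXO/OXO]+1*
p5 O@[XOX/XXO/OXO] terminal -1; root [X../XXO/..O] d5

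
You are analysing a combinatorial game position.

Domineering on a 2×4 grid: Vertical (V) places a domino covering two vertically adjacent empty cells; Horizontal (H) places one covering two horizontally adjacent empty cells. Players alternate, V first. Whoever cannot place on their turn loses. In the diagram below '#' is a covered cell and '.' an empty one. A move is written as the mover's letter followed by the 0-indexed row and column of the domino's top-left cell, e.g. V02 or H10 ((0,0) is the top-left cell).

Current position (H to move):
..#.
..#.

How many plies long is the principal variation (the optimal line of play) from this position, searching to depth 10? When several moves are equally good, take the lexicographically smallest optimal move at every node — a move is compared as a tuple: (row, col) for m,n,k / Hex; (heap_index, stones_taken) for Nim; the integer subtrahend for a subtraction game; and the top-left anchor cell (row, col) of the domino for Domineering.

PV length from [..#./..#.]: 3 plies

p1 H@[..#./..#.]: H00[###./..#.]+1* H10[..#./###.]+1
p2 V@[###./..#.]: V03[####/..##]-1*
p3 H@[####/..##]: H10[####/####]+1*
p4 V@[####/####] terminal -1; root [..#./..#.] d10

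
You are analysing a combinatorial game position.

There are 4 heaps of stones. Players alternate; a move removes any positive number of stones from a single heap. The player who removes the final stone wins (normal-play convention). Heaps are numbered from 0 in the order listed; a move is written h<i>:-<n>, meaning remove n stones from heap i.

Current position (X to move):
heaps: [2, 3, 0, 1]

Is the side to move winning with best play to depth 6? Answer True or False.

X winning at [(2,3,0,1)]: False

p1 X@[(2,3,0,1)]: h0:-1[(1,3,0,1)]-1* h0:-2[(0,3,0,1)]-1 h1:-1[(2,2,0,1)]-1 h1:-2[(2,1,0,1)]-1 h1:-3[(2,0,0,1)]-1 h3:-1[(2,3,0,0)]-1
p2 O@[(1,3,0,1)]: h0:-1[(0,3,0,1)]-1 h1:-1[(1,2,0,1)]-1 h1:-2[(1,1,0,1)]-1 h1:-3[(1,0,0,1)]+1* h3:-1[(1,3,0,0)]-1
p3 X@[(1,0,0,1)]: h0:-1[(0,0,0,1)]-1* h3:-1[(1,0,0,0)]-1
p4 O@[(0,0,0,1)]: h3:-1[(0,0,0,0)]+1*
p5 X@[(0,0,0,0)] terminal -1; root [(2,3,0,1)] d6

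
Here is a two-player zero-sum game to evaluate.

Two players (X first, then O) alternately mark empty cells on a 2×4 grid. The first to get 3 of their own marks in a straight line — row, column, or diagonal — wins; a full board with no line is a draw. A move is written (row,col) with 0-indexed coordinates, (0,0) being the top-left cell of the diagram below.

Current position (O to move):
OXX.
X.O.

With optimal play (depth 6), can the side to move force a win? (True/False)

ply 1, O at OXX./X.O. | (0,3)=+0→OXXO/X.O.*; (1,1)=-1→OXX./XOO.; (1,3)=-1→OXX./X.OO
ply 2, X at OXXO/X.O. | (1,1)=+0→OXXO/XXO.*; (1,3)=+0→OXXO/X.OX
ply 3, O at OXXO/XXO. | (1,3)=+0→OXXO/XXOO*
ply 4: OXXO/XXOO is terminal +0 (X); from OXX./X.O. depth 6

O winning at [OXX./X.O.]: False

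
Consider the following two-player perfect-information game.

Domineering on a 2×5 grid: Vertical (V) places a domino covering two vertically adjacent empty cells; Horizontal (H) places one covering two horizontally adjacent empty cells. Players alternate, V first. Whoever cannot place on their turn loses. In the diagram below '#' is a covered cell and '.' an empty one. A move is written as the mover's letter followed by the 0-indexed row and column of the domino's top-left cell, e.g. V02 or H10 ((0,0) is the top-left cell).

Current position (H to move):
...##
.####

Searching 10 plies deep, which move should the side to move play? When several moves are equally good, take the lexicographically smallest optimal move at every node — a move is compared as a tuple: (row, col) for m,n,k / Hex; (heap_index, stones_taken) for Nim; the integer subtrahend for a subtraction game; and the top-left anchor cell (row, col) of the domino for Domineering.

ply 1, H at ...##/.#### | H00=+1→##.##/.####*; H01=-1→.####/.####
ply 2: ##.##/.#### is terminal -1 (V); from ...##/.#### depth 10

H's best at [...##/.####]: H00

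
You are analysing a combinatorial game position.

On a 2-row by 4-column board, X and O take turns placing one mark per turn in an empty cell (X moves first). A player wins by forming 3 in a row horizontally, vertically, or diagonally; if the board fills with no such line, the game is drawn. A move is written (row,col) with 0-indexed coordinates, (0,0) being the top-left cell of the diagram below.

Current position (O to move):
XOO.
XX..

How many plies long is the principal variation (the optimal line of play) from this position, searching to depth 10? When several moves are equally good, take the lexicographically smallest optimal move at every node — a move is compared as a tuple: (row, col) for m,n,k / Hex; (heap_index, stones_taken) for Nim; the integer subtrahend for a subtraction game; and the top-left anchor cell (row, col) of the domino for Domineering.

ply 1, O at XOO./XX.. | (0,3)=+1→XOOO/XX..*; (1,2)=+0→XOO./XXO.; (1,3)=-1→XOO./XX.O
ply 2: XOOO/XX.. is terminal -1 (X); from XOO./XX.. depth 10

PV length from [XOO./XX..]: 1 ply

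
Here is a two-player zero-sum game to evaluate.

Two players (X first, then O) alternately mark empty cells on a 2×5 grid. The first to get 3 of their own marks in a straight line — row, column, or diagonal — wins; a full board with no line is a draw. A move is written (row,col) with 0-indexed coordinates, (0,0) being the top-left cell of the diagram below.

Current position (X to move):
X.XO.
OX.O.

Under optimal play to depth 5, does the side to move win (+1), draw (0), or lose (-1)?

[X.XO./OX.O.] X move#1: (0,1):+1/XXXO./OX.O.*, (0,4):+0/X.XOX/OX.O., (1,2):+0/X.XO./OXXO., (1,4):+0/X.XO./OX.OX
[XXXO./OX.O.] end (terminal -1, O#2); searched X.XO./OX.O. to 5

value(X.XO./OX.O., X) = +1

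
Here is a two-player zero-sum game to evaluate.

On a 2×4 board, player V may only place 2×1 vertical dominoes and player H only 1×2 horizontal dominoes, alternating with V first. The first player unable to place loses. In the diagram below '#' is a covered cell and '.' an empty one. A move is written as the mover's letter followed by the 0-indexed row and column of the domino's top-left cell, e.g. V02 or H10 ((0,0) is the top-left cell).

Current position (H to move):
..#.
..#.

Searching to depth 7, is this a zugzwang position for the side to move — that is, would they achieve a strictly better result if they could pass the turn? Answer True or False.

zugzwang(..#./..#., H) = False

p1 H@[..#./..#.]: H00[###./..#.]+1* H10[..#./###.]+1
p2 V@[###./..#.]: V03[####/..##]-1*
p3 H@[####/..##]: H10[####/####]+1*
p4 V@[####/####] terminal -1; root [..#./..#.] d7
suppose H passes — search the same position with V to move:
pass> p1 V@[..#./..#.]: V00[#.#./#.#.]+1* V01[.##./.##.]+1 V03[..##/..##]-1
pass> p2 H@[#.#./#.#.] terminal -1; root [..#./..#.] d7
for H: play +1, pass -1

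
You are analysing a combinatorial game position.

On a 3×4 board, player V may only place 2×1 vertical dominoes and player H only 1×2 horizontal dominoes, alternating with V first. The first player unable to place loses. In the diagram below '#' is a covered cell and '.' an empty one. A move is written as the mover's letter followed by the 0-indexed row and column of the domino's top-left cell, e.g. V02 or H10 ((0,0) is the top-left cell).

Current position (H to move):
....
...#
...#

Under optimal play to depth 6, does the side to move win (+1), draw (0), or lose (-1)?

value(..../...#/...#, H) = +1

[..../...#/...#] H move#1: H00:-1/##../...#/...#, H01:-1/.##./...#/...#, H02:-1/..##/...#/...#, H10:+1/..../##.#/...#*, H11:+1/..../.###/...#, H20:-1/..../...#/##.#, H21:-1/..../...#/.###
[..../##.#/...#] V move#2: V02:-1/..#./####/...#*, V12:-1/..../####/..##
[..#./####/...#] H move#3: H00:+1/###./####/...#*, H20:+1/..#./####/##.#, H21:+1/..#./####/.###
[###./####/...#] end (terminal -1, V#4); searched ..../...#/...# to 6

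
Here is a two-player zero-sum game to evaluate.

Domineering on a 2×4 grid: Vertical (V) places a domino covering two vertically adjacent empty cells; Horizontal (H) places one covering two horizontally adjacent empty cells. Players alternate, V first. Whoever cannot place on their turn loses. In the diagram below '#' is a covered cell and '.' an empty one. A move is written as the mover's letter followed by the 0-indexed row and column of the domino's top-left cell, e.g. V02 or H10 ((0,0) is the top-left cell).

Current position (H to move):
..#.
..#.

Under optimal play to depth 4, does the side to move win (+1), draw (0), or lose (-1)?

ply 1, H at ..#./..#. | H00=+1→###./..#.*; H10=+1→..#./###.
ply 2, V at ###./..#. | V03=-1→####/..##*
ply 3, H at ####/..## | H10=+1→####/####*
ply 4: ####/#### is terminal -1 (V); from ..#./..#. depth 4

value(..#./..#., H) = +1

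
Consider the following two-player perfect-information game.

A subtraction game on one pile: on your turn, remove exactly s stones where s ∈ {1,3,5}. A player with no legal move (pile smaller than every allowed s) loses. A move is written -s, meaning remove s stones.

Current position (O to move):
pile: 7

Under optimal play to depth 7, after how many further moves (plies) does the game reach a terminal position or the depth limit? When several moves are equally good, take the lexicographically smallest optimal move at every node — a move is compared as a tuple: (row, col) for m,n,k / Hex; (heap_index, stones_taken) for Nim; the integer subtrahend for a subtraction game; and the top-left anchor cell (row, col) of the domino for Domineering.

ply 1, O at 7 | -1=+1→6*; -3=+1→4; -5=+1→2
ply 2, X at 6 | -1=-1→5*; -3=-1→3; -5=-1→1
ply 3, O at 5 | -1=+1→4*; -3=+1→2; -5=+1→0
ply 4, X at 4 | -1=-1→3*; -3=-1→1
ply 5, O at 3 | -1=+1→2*; -3=+1→0
ply 6, X at 2 | -1=-1→1*
ply 7, O at 1 | -1=+1→0*
ply 8: 0 is terminal -1 (X); from 7 depth 7

PV length from [7]: 7 plies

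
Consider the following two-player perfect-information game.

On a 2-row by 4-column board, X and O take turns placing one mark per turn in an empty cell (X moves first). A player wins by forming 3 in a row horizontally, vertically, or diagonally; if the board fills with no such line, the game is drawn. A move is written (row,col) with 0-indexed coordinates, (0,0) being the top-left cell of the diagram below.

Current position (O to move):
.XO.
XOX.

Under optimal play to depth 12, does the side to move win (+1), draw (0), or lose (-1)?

[.XO./XOX.] O move#1: (0,0):+0/OXO./XOX.*, (0,3):+0/.XOO/XOX., (1,3):+0/.XO./XOXO
[OXO./XOX.] X move#2: (0,3):+0/OXOX/XOX.*, (1,3):+0/OXO./XOXX
[OXOX/XOX.] O move#3: (1,3):+0/OXOX/XOXO*
[OXOX/XOXO] end (terminal +0, X#4); searched .XO./XOX. to 12

value(.XO./XOX., O) = 0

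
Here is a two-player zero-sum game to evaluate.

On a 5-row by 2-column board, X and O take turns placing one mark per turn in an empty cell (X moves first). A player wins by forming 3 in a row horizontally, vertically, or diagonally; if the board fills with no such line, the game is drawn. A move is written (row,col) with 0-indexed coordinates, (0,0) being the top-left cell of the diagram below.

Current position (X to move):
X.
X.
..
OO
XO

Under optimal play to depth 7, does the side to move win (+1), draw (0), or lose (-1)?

ply 1, X at X./X./../OO/XO | (0,1)=-1→XX/X./../OO/XO; (1,1)=-1→X./XX/../OO/XO; (2,0)=+1→X./X./X./OO/XO*; (2,1)=+0→X./X./.X/OO/XO
ply 2: X./X./X./OO/XO is terminal -1 (O); from X./X./../OO/XO depth 7

value(X./X./../OO/XO, X) = +1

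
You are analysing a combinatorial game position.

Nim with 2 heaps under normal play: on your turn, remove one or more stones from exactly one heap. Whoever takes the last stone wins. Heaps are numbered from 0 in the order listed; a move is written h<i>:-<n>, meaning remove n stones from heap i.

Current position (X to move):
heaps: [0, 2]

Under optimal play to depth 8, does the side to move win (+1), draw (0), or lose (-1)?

value((0,2), X) = +1

ply 1, X at (0,2) | h1:-1=-1→(0,1); h1:-2=+1→(0,0)*
ply 2: (0,0) is terminal -1 (O); from (0,2) depth 8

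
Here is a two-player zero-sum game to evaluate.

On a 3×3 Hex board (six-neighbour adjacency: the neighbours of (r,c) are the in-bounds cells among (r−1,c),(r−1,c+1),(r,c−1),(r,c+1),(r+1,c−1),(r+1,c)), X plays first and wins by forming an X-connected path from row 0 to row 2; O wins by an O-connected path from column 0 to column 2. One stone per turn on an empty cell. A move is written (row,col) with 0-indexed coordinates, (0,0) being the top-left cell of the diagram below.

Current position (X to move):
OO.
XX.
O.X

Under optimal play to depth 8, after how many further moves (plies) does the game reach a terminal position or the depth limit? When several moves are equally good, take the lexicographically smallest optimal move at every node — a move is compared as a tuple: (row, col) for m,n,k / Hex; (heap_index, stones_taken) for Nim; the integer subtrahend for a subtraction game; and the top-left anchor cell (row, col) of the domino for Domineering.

PV length from [OO./XX./O.X]: 3 plies

ply 1, X at OO./XX./O.X | (0,2)=+1→OOX/XX./O.X*; (1,2)=-1→OO./XXX/O.X; (2,1)=-1→OO./XX./OXX
ply 2, O at OOX/XX./O.X | (1,2)=-1→OOX/XXO/O.X*; (2,1)=-1→OOX/XX./OOX
ply 3, X at OOX/XXO/O.X | (2,1)=+1→OOX/XXO/OXX*
ply 4: OOX/XXO/OXX is terminal -1 (O); from OO./XX./O.X depth 8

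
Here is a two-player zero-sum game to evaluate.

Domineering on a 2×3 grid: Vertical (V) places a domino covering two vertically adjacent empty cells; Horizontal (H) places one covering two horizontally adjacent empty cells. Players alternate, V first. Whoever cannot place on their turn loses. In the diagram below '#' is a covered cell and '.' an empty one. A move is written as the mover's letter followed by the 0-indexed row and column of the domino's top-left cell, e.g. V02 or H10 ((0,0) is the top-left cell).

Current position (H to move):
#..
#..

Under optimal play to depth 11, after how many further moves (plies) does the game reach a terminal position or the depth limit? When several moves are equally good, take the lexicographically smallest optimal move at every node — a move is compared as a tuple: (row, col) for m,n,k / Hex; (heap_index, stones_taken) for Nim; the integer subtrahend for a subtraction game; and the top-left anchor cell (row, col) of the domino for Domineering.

PV length from [#../#..]: 1 ply

ply 1, H at #../#.. | H01=+1→###/#..*; H11=+1→#../###
ply 2: ###/#.. is terminal -1 (V); from #../#.. depth 11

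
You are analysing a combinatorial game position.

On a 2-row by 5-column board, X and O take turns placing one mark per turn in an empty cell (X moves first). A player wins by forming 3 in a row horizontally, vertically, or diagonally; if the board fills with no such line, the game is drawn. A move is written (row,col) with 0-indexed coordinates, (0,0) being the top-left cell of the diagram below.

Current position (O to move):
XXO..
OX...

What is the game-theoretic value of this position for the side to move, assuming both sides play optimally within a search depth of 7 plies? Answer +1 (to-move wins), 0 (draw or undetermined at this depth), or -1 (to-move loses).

[XXO../OX...] O move#1: (0,3):+0/XXOO./OX...*, (0,4):+0/XXO.O/OX..., (1,2):+0/XXO../OXO.., (1,3):+0/XXO../OX.O., (1,4):+0/XXO../OX..O
[XXOO./OX...] X move#2: (0,4):+0/XXOOX/OX...*, (1,2):-1/XXOO./OXX.., (1,3):-1/XXOO./OX.X., (1,4):-1/XXOO./OX..X
[XXOOX/OX...] O move#3: (1,2):+0/XXOOX/OXO..*, (1,3):+0/XXOOX/OX.O., (1,4):+0/XXOOX/OX..O
[XXOOX/OXO..] X move#4: (1,3):+0/XXOOX/OXOX.*, (1,4):+0/XXOOX/OXO.X
[XXOOX/OXOX.] O move#5: (1,4):+0/XXOOX/OXOXO*
[XXOOX/OXOXO] end (terminal +0, X#6); searched XXO../OX... to 7

value(XXO../OX..., O) = 0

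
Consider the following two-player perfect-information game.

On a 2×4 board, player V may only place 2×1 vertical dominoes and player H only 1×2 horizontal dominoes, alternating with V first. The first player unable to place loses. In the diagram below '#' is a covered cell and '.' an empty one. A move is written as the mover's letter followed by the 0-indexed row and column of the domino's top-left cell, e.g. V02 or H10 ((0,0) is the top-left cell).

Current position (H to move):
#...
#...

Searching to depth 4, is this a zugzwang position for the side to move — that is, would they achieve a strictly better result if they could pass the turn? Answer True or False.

zugzwang(#.../#..., H) = False

p1 H@[#.../#...]: H01[###./#...]+1* H02[#.##/#...]+1 H11[#.../###.]+1 H12[#.../#.##]+1
p2 V@[###./#...]: V03[####/#..#]-1*
p3 H@[####/#..#]: H11[####/####]+1*
p4 V@[####/####] terminal -1; root [#.../#...] d4
suppose H passes — search the same position with V to move:
pass> p1 V@[#.../#...]: V01[##../##..]-1 V02[#.#./#.#.]+1* V03[#..#/#..#]-1
pass> p2 H@[#.#./#.#.] terminal -1; root [#.../#...] d4
for H: play +1, pass -1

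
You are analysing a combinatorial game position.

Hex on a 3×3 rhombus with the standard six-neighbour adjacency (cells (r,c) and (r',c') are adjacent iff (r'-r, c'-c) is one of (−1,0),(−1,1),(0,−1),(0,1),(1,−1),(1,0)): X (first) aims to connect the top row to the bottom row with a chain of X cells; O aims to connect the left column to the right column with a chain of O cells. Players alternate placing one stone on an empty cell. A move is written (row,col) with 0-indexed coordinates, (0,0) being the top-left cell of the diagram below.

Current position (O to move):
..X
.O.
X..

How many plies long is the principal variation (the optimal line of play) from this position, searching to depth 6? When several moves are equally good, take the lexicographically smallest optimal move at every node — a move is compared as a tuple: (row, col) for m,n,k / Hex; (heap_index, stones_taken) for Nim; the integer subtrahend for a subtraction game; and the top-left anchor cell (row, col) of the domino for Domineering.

ply 1, O at ..X/.O./X.. | (0,0)=-1→O.X/.O./X..*; (0,1)=-1→.OX/.O./X..; (1,0)=-1→..X/OO./X..; (1,2)=-1→..X/.OO/X..; (2,1)=-1→..X/.O./XO.; (2,2)=-1→..X/.O./X.O
ply 2, X at O.X/.O./X.. | (0,1)=+1→OXX/.O./X..*; (1,0)=+1→O.X/XO./X..; (1,2)=+1→O.X/.OX/X..; (2,1)=-1→O.X/.O./XX.; (2,2)=-1→O.X/.O./X.X
ply 3, O at OXX/.O./X.. | (1,0)=-1→OXX/OO./X..*; (1,2)=-1→OXX/.OO/X..; (2,1)=-1→OXX/.O./XO.; (2,2)=-1→OXX/.O./X.O
ply 4, X at OXX/OO./X.. | (1,2)=+1→OXX/OOX/X..*; (2,1)=-1→OXX/OO./XX.; (2,2)=-1→OXX/OO./X.X
ply 5, O at OXX/OOX/X.. | (2,1)=-1→OXX/OOX/XO.*; (2,2)=-1→OXX/OOX/X.O
ply 6, X at OXX/OOX/XO. | (2,2)=+1→OXX/OOX/XOX*
ply 7: OXX/OOX/XOX is terminal -1 (O); from ..X/.O./X.. depth 6

PV length from [..X/.O./X..]: 6 plies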